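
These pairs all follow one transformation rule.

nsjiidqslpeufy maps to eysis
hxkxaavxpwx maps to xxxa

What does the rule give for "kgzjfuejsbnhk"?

jngf

The rule is to keep one character in every 3, starting at position 2 (positions 2nd, 5th, 8th, ...), then move the last 2 characters to the front (rotate right by 2).
Applying both steps to "kgzjfuejsbnhk": "gfjn", then "jngf".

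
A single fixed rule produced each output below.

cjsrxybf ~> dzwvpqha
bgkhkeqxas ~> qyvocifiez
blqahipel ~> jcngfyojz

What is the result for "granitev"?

tcrglype

The pattern: shift every letter 2 places backward in the alphabet (wrapping around), then reverse the string.
"granitev" → "epylgrct" → "tcrglype".
(Check on "cjsrxybf": → "ahqpvwzd" → "dzwvpqha" ✓)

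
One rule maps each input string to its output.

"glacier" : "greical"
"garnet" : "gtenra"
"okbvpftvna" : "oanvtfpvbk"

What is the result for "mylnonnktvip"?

Looking at the pairs, the operation is to move the first character to the end, then reverse the string.
"mylnonnktvip" → "ylnonnktvipm" → "mpivtknnonly".

mpivtknnonly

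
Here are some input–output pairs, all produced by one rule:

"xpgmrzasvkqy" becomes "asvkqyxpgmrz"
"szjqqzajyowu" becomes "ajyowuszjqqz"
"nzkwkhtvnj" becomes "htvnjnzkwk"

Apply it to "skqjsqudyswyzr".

dyswyzrskqjsqu

Rule — swap the front and back halves of the string.
On "skqjsqudyswyzr" that produces "dyswyzrskqjsqu".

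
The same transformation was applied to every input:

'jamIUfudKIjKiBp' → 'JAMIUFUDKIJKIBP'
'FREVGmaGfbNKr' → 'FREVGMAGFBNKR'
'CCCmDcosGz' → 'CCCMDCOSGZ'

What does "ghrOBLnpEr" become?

Rule — convert every letter to uppercase.
For "ghrOBLnpEr" the result is "GHROBLNPER".

GHROBLNPER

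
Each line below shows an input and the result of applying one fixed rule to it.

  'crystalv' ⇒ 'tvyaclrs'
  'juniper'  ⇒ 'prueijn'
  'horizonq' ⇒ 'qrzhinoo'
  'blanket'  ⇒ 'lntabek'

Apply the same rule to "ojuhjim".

The transformation: sort the characters into alphabetical order, then move the last 3 characters to the front (rotate right by 3).
Working it through for "ojuhjim": intermediate "hijjmou", final "mouhijj".

mouhijj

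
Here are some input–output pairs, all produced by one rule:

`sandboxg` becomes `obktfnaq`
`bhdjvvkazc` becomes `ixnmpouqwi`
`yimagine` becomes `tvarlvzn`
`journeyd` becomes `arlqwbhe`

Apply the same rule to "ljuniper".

vcreywha

The rule is to swap the front and back halves of the string, then shift every letter 13 places forward in the alphabet (wrapping around) — i.e. ROT13.
Working it through for "ljuniper": intermediate "iperljun", final "vcreywha".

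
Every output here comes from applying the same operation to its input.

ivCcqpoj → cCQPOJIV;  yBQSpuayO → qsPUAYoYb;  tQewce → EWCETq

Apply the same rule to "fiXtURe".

xTurEFI

Each output is the input with this applied: flip the case of every letter, then move the first 2 characters to the end (rotate left by 2).
On "fiXtURe" that produces "xTurEFI".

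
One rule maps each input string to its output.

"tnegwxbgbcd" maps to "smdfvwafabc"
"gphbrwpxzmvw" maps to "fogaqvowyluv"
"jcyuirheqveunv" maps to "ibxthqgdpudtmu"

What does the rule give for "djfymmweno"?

ciexllvdmn

The pattern: shift every letter 1 place backward in the alphabet (wrapping around).
Doing the same to "djfymmweno": "ciexllvdmn".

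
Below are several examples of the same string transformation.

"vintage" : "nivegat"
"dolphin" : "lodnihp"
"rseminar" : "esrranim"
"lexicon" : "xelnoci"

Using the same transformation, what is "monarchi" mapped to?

nomihcra

In each case the input is transformed by: move the first 3 characters to the end (rotate left by 3), then reverse the string.
Starting from "monarchi": after the first operation, "archimon"; after the second, "nomihcra".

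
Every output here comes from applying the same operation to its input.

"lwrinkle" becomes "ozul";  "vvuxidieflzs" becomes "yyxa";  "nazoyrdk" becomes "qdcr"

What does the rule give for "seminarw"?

Each output is the input with this applied: shift every letter 3 places forward in the alphabet (wrapping around), then keep only the first 4 characters.
Applying both steps to "seminarw": "vhplqduz", then "vhpl".

vhpl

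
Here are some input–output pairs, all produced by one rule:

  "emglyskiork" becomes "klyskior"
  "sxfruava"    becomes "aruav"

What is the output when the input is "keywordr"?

rword

What's happening: delete the first 3 characters, then move the last character to the front.
"keywordr" → "wordr" → "rword".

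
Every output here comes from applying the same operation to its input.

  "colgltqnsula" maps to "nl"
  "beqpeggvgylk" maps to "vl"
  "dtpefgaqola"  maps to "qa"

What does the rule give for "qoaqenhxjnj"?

The pattern: keep one character in every 3, starting at position 2 (positions 2nd, 5th, 8th, ...), then delete the first 2 characters.
"qoaqenhxjnj" → "xj".

xj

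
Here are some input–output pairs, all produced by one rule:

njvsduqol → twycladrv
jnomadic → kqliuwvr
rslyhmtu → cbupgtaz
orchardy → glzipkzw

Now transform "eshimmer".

In each case the input is transformed by: reverse the string, then shift every letter 8 places forward in the alphabet (wrapping around).
"eshimmer" → "remmihse" → "zmuuqpam".

zmuuqpam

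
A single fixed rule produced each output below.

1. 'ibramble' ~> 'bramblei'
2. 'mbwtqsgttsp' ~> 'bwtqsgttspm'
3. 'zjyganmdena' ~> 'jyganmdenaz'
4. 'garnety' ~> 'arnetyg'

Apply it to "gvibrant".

Rule — move the first character to the end.
"gvibrant" → "vibrantg".

vibrantg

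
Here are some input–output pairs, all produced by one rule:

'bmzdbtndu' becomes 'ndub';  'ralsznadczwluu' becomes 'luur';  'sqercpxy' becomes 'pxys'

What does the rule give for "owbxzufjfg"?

Each output is the input with this applied: move the last 3 characters to the front (rotate right by 3), then keep only the first 4 characters.
For "owbxzufjfg", step one produces "jfgowbxzuf"; step two turns that into "jfgo".

jfgo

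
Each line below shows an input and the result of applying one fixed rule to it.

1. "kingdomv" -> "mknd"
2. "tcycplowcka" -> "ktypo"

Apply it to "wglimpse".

The transformation: move the last 3 characters to the front (rotate right by 3), then keep every other character starting from the second (positions 2nd, 4th, 6th, ...).
Applying that to "wglimpse" gives "swlm".
(Check on "kingdomv": → "omvkingd" → "mknd" ✓)

swlm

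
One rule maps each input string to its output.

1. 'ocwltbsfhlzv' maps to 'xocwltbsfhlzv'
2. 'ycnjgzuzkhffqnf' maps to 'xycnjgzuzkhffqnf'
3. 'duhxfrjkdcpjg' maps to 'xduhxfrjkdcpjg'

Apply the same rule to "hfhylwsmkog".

Each output is the input with this applied: prepend "x".
"hfhylwsmkog" → "xhfhylwsmkog".

xhfhylwsmkog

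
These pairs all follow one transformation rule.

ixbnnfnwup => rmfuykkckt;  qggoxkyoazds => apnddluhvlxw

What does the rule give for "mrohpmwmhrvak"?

xhjolemjtjeos

Rule — move the last 2 characters to the front (rotate right by 2), then shift every letter 3 places backward in the alphabet (wrapping around).
"mrohpmwmhrvak" → "akmrohpmwmhrv" → "xhjolemjtjeos".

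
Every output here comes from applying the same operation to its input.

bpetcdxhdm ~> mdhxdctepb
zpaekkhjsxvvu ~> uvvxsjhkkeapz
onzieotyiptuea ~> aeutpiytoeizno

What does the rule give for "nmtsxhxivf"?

The transformation: reverse the string.
Applying that to "nmtsxhxivf" gives "fvixhxstmn".

fvixhxstmn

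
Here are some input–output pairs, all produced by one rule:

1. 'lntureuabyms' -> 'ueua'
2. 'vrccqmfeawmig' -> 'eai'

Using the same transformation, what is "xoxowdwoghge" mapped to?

The rule is to keep only the vowels.
For "xoxowdwoghge" the result is "oooe".

oooe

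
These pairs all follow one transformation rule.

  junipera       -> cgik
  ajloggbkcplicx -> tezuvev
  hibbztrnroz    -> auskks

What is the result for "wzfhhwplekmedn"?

Rule — shift every letter 7 places backward in the alphabet (wrapping around), then keep every other character starting from the first (positions 1st, 3rd, 5th, ...).
So "wzfhhwplekmedn" becomes "pyaixfw".

pyaixfw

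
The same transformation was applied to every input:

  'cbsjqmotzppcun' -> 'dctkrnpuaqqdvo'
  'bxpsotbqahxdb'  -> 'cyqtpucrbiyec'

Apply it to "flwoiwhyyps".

The pattern: shift every letter 1 place forward in the alphabet (wrapping around).
Doing the same to "flwoiwhyyps": "gmxpjxizzqt".

gmxpjxizzqt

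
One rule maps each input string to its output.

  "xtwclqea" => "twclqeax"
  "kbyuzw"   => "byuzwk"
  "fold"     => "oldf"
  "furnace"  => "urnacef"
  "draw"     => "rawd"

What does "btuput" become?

The rule is to move the first character to the end.
On "btuput" that produces "tuputb".

tuputb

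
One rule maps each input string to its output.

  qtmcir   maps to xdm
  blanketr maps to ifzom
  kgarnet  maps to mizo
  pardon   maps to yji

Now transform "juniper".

dkzm

Rule — shift every letter 5 places backward in the alphabet (wrapping around), then delete the first 3 characters.
Starting from "juniper": after the first operation, "epidkzm"; after the second, "dkzm".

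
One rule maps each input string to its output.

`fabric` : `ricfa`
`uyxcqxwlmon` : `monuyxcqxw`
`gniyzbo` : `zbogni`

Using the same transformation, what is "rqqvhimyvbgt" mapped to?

bgtrqqvhimy

Looking at the pairs, the operation is to move the last 3 characters to the front (rotate right by 3), then delete the last character.
On "rqqvhimyvbgt": the first step gives "bgtrqqvhimyv", and the second then gives "bgtrqqvhimy".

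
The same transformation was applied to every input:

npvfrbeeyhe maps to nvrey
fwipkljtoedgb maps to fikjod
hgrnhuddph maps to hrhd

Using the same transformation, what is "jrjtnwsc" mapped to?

jjn

The rule is to delete the last 2 characters, then keep every other character starting from the first (positions 1st, 3rd, 5th, ...).
Working it through for "jrjtnwsc": intermediate "jrjtnw", final "jjn".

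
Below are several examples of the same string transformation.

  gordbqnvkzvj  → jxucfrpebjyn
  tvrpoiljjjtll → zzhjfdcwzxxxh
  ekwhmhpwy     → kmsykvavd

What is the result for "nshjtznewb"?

kpbgvxhnbs

The transformation: move the last 2 characters to the front (rotate right by 2), then shift every letter 12 places backward in the alphabet (wrapping around).
Starting from "nshjtznewb": after the first operation, "wbnshjtzne"; after the second, "kpbgvxhnbs".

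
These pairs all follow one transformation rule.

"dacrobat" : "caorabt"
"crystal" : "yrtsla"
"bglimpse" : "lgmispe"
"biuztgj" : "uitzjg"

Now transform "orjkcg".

jrckg

The transformation: delete the first character, then swap each adjacent pair of characters (1↔2, 3↔4, ...).
On "orjkcg" that produces "jrckg".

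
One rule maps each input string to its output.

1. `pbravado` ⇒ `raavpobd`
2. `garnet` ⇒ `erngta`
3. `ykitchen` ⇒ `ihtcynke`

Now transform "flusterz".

Looking at the pairs, the operation is to take characters alternately from the front and the back (1st, last, 2nd, 2nd-last, ...), then swap the front and back halves of the string.
For "flusterz" the result is "uestfzlr".

uestfzlr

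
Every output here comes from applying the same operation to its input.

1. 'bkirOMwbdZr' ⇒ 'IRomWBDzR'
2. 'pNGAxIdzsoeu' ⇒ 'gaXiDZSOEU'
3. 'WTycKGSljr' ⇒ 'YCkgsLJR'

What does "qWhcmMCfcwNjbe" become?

HCMmcFCWnJBE

Rule — delete the first 2 characters, then flip the case of every letter.
Starting from "qWhcmMCfcwNjbe": after the first operation, "hcmMCfcwNjbe"; after the second, "HCMmcFCWnJBE".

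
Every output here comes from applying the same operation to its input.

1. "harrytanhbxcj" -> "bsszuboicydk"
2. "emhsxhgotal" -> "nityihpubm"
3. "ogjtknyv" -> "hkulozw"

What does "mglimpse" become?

The transformation: delete the first character, then shift every letter 1 place forward in the alphabet (wrapping around).
"mglimpse" → "glimpse" → "hmjnqtf".

hmjnqtf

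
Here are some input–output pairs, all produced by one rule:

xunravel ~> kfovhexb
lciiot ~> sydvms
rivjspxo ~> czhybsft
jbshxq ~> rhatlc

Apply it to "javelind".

The transformation: shift every letter 10 places forward in the alphabet (wrapping around), then swap the front and back halves of the string.
Starting from "javelind": after the first operation, "tkfovsxn"; after the second, "vsxntkfo".
(Check on "xunravel": → "hexbkfov" → "kfovhexb" ✓)

vsxntkfo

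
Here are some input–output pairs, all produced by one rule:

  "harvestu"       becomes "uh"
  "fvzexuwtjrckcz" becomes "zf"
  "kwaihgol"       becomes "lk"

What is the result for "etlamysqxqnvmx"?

xe

The rule is to move the last character to the front, then keep only the first 2 characters.
Starting from "etlamysqxqnvmx": after the first operation, "xetlamysqxqnvm"; after the second, "xe".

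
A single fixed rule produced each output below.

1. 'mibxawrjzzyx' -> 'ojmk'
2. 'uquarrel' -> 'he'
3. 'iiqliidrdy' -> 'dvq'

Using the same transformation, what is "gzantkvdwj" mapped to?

nxj

The pattern: shift every letter 13 places forward in the alphabet (wrapping around) — i.e. ROT13, then keep one character in every 3, starting at position 3 (positions 3rd, 6th, 9th, ...).
Working it through for "gzantkvdwj": intermediate "tmnagxiqjw", final "nxj".
(Check on "iiqliidrdy": → "vvdyvvqeql" → "dvq" ✓)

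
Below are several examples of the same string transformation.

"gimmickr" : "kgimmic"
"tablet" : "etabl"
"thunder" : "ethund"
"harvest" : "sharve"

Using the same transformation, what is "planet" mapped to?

What's happening: delete the last character, then move the last character to the front.
Starting from "planet": after the first operation, "plane"; after the second, "eplan".

eplan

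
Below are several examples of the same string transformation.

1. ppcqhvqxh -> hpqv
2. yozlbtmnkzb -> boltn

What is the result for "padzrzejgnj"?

What's happening: move the last 2 characters to the front (rotate right by 2), then keep every other character starting from the second (positions 2nd, 4th, 6th, ...).
Starting from "padzrzejgnj": after the first operation, "njpadzrzejg"; after the second, "jazzj".

jazzj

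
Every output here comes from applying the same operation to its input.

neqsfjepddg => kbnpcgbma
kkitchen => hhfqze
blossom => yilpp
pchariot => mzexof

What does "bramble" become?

yoxjy

Each output is the input with this applied: delete the last 2 characters, then shift every letter 3 places backward in the alphabet (wrapping around).
Applying both steps to "bramble": "bramb", then "yoxjy".
(Check on "pchariot": → "pchari" → "mzexof" ✓)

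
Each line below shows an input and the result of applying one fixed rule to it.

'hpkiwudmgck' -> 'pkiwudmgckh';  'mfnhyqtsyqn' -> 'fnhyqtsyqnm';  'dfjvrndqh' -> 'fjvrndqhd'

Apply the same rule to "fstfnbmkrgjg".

The pattern: move the first character to the end.
For "fstfnbmkrgjg" the result is "stfnbmkrgjgf".

stfnbmkrgjgf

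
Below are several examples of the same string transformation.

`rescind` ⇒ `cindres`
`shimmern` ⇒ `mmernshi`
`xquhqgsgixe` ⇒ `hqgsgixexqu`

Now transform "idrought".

What's happening: move the first 3 characters to the end (rotate left by 3).
Applying that to "idrought" gives "oughtidr".

oughtidr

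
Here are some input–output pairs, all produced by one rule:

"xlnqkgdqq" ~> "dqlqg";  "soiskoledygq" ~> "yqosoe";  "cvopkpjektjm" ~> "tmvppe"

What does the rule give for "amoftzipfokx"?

oxmfzp

The rule is to move the last 3 characters to the front (rotate right by 3), then keep every other character starting from the first (positions 1st, 3rd, 5th, ...).
Applying that to "amoftzipfokx" gives "oxmfzp".
(Check on "soiskoledygq": → "ygqsoiskoled" → "yqosoe" ✓)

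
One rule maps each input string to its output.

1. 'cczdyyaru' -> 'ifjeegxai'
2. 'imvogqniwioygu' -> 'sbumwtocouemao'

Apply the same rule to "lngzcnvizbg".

tmfitbofhmr

Each output is the input with this applied: move the first character to the end, then shift every letter 6 places forward in the alphabet (wrapping around).
Working it through for "lngzcnvizbg": intermediate "ngzcnvizbgl", final "tmfitbofhmr".
(Check on "imvogqniwioygu": → "mvogqniwioygui" → "sbumwtocouemao" ✓)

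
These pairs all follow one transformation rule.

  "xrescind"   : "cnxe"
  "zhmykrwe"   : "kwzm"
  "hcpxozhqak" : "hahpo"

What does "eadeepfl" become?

The transformation: keep every other character starting from the first (positions 1st, 3rd, 5th, ...), then move the last 2 characters to the front (rotate right by 2).
For "eadeepfl" the result is "efed".

efed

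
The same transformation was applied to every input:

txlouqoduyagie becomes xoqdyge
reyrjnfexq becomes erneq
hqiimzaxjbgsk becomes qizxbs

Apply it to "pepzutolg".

eztl

Each output is the input with this applied: keep every other character starting from the second (positions 2nd, 4th, 6th, ...).
Applying that to "pepzutolg" gives "eztl".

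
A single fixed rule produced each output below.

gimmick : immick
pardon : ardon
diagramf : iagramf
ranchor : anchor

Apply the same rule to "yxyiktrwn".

xyiktrwn

Each output is the input with this applied: delete the first character.
On "yxyiktrwn" that produces "xyiktrwn".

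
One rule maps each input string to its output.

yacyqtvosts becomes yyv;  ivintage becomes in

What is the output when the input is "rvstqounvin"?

rtu

What's happening: move the last 2 characters to the front (rotate right by 2), then keep one character in every 3, starting at position 3 (positions 3rd, 6th, 9th, ...).
For "rvstqounvin", step one produces "inrvstqounv"; step two turns that into "rtu".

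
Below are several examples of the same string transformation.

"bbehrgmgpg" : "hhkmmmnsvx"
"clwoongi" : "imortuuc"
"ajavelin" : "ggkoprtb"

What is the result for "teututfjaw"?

gklpzzzaac

Each output is the input with this applied: sort the characters into alphabetical order, then shift every letter 6 places forward in the alphabet (wrapping around).
For "teututfjaw", step one produces "aefjtttuuw"; step two turns that into "gklpzzzaac".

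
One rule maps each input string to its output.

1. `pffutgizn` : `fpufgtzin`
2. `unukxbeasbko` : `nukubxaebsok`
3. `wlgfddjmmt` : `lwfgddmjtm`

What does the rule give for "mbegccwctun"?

Looking at the pairs, the operation is to swap each adjacent pair of characters (1↔2, 3↔4, ...).
On "mbegccwctun" that produces "bmgecccwutn".

bmgecccwutn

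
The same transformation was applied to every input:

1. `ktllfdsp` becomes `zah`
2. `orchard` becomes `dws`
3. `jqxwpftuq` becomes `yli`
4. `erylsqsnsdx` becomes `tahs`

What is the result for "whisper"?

lhg

The rule is to keep one character in every 3, starting at position 1 (positions 1st, 4th, 7th, ...), then shift every letter 11 places backward in the alphabet (wrapping around).
On "whisper": the first step gives "wsr", and the second then gives "lhg".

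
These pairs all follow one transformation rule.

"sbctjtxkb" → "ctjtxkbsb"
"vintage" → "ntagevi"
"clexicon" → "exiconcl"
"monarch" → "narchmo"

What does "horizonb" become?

rizonbho

What's happening: move the first 2 characters to the end (rotate left by 2).
Applying that to "horizonb" gives "rizonbho".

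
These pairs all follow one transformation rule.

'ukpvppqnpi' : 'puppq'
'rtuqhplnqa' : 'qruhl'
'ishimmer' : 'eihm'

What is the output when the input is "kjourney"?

ekor

Rule — keep every other character starting from the first (positions 1st, 3rd, 5th, ...), then move the last character to the front.
"kjourney" → "ekor".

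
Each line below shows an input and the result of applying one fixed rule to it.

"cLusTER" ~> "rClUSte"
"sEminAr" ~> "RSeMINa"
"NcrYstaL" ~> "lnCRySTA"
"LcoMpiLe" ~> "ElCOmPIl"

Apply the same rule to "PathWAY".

ypATHwa

What's happening: flip the case of every letter, then move the last character to the front.
On "PathWAY" that produces "ypATHwa".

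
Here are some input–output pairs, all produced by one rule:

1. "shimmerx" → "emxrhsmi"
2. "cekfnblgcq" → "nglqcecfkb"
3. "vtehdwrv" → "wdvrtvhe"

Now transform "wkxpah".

xhakwp

Each output is the input with this applied: swap each adjacent pair of characters (1↔2, 3↔4, ...), then swap the front and back halves of the string.
Starting from "wkxpah": after the first operation, "kwpxha"; after the second, "xhakwp".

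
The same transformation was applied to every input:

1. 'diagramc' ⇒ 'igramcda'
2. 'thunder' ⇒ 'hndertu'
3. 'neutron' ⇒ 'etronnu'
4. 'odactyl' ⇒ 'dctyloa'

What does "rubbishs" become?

Each output is the input with this applied: move the first 2 characters to the end (rotate left by 2), then swap the first and last characters.
For "rubbishs", step one produces "bbishsru"; step two turns that into "ubishsrb".

ubishsrb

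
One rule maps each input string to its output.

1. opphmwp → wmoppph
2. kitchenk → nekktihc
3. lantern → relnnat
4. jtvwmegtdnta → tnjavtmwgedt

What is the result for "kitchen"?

Each output is the input with this applied: move the last 3 characters to the front (rotate right by 3), then swap each adjacent pair of characters (1↔2, 3↔4, ...).
Starting from "kitchen": after the first operation, "henkitc"; after the second, "ehkntic".

ehkntic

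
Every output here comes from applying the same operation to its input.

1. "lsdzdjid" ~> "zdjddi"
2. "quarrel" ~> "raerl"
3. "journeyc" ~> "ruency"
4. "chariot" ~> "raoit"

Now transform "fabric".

rbci

Rule — delete the first 2 characters, then swap each adjacent pair of characters (1↔2, 3↔4, ...).
Working it through for "fabric": intermediate "bric", final "rbci".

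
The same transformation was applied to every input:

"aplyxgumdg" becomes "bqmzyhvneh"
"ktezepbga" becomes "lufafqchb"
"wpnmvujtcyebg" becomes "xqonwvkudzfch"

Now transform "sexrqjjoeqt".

tfysrkkpfru

Each output is the input with this applied: shift every letter 1 place forward in the alphabet (wrapping around).
Doing the same to "sexrqjjoeqt": "tfysrkkpfru".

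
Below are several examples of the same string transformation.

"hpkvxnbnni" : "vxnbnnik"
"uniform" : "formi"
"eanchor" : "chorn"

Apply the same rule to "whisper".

speri

Each output is the input with this applied: delete the first 2 characters, then move the first character to the end.
For "whisper", step one produces "isper"; step two turns that into "speri".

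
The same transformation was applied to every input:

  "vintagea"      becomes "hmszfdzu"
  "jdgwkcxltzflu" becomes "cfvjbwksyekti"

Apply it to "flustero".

Looking at the pairs, the operation is to move the first character to the end, then shift every letter 1 place backward in the alphabet (wrapping around).
On "flustero": the first step gives "lusterof", and the second then gives "ktrsdqne".

ktrsdqne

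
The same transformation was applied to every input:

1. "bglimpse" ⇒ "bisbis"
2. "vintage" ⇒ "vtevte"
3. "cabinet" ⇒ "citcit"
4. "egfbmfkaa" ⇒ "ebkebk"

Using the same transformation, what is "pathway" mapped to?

phyphy

In each case the input is transformed by: keep one character in every 3, starting at position 1 (positions 1st, 4th, 7th, ...), then write the whole string twice.
Applying both steps to "pathway": "phy", then "phyphy".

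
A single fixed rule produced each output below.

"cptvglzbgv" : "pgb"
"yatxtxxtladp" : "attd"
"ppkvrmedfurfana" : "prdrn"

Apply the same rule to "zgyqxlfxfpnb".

gxxn

Looking at the pairs, the operation is to keep one character in every 3, starting at position 2 (positions 2nd, 5th, 8th, ...).
For "zgyqxlfxfpnb" the result is "gxxn".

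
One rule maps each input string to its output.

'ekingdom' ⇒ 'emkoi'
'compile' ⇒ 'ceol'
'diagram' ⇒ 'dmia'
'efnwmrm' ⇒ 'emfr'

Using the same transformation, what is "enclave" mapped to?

eenv

The rule is to take characters alternately from the front and the back (1st, last, 2nd, 2nd-last, ...), then delete the last 3 characters.
Starting from "enclave": after the first operation, "eenvcal"; after the second, "eenv".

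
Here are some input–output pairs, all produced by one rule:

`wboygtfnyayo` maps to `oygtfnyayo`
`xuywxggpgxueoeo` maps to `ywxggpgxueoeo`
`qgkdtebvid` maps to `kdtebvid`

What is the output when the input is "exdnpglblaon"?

dnpglblaon

In each case the input is transformed by: delete the first 2 characters.
On "exdnpglblaon" that produces "dnpglblaon".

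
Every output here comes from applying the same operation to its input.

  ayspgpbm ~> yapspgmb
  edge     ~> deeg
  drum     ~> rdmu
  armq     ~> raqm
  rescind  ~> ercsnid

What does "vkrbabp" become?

kvbrbap

What's happening: swap each adjacent pair of characters (1↔2, 3↔4, ...).
Doing the same to "vkrbabp": "kvbrbap".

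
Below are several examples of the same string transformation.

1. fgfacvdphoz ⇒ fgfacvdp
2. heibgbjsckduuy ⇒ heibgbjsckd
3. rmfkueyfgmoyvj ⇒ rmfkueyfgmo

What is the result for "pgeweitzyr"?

pgeweit

The pattern: delete the last 3 characters.
"pgeweitzyr" → "pgeweit".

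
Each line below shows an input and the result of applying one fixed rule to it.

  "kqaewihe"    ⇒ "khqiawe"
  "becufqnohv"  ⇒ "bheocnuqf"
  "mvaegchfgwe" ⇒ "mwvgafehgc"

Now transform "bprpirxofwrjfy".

What's happening: delete the last character, then take characters alternately from the front and the back (1st, last, 2nd, 2nd-last, ...).
Doing the same to "bprpirxofwrjfy": "bfpjrrpwifrox".
(Check on "becufqnohv": → "becufqnoh" → "bheocnuqf" ✓)

bfpjrrpwifrox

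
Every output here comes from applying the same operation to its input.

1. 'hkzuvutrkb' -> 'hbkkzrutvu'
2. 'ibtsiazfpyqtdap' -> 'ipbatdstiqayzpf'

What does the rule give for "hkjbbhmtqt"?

htkqjtbmbh

Rule — take characters alternately from the front and the back (1st, last, 2nd, 2nd-last, ...).
"hkjbbhmtqt" → "htkqjtbmbh".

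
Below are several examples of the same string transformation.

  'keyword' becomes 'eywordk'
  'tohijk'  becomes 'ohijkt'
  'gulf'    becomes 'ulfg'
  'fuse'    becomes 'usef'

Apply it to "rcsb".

What's happening: move the first character to the end.
On "rcsb" that produces "csbr".

csbr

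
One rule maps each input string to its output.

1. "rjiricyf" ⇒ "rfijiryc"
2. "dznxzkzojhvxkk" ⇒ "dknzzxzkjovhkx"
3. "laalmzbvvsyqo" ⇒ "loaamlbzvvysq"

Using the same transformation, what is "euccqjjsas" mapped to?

escuqcjjas

Each output is the input with this applied: move the last character to the front, then swap each adjacent pair of characters (1↔2, 3↔4, ...).
"euccqjjsas" → "seuccqjjsa" → "escuqcjjas".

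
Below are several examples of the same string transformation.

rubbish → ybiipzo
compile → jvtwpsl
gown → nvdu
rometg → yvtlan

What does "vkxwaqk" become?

Each output is the input with this applied: shift every letter 7 places forward in the alphabet (wrapping around).
Applying that to "vkxwaqk" gives "credhxr".

credhxr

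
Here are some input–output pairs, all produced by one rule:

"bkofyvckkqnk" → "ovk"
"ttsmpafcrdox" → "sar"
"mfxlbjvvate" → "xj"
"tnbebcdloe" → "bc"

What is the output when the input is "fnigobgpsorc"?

The transformation: delete the last 3 characters, then keep one character in every 3, starting at position 3 (positions 3rd, 6th, 9th, ...).
Working it through for "fnigobgpsorc": intermediate "fnigobgps", final "ibs".

ibs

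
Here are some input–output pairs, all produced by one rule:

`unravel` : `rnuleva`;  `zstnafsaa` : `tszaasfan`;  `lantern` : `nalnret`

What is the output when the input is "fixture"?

xiferut

Looking at the pairs, the operation is to move the first 3 characters to the end (rotate left by 3), then reverse the string.
On "fixture": the first step gives "turefix", and the second then gives "xiferut".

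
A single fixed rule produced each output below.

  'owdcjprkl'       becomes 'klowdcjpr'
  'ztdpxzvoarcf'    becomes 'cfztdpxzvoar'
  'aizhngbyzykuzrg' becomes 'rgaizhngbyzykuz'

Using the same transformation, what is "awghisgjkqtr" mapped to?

trawghisgjkq

The rule is to move the last 2 characters to the front (rotate right by 2).
"awghisgjkqtr" → "trawghisgjkq".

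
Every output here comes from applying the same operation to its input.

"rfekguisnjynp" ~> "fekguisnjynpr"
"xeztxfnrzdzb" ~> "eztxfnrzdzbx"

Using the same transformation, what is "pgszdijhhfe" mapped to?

gszdijhhfep

What's happening: move the first character to the end.
"pgszdijhhfe" → "gszdijhhfep".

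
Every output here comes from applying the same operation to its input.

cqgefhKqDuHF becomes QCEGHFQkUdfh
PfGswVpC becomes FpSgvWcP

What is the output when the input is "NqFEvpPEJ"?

The pattern: swap each adjacent pair of characters (1↔2, 3↔4, ...), then flip the case of every letter.
So "NqFEvpPEJ" becomes "QnefPVepj".

QnefPVepj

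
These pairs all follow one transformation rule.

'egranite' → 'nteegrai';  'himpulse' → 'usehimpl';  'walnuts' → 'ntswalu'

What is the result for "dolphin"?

The rule is to move the last 3 characters to the front (rotate right by 3), then swap the first and last characters.
Starting from "dolphin": after the first operation, "hindolp"; after the second, "pindolh".

pindolh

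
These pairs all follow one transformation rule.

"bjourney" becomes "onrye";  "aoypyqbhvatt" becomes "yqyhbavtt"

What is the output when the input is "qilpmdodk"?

ldmdok

What's happening: swap each adjacent pair of characters (1↔2, 3↔4, ...), then delete the first 3 characters.
Starting from "qilpmdodk": after the first operation, "iqpldmdok"; after the second, "ldmdok".
(Check on "bjourney": → "jbuonrye" → "onrye" ✓)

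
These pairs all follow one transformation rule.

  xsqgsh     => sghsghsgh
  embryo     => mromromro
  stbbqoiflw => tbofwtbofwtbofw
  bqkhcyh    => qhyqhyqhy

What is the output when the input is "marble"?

abeabeabe

What's happening: keep every other character starting from the second (positions 2nd, 4th, 6th, ...), then write the whole string 3 times in a row.
For "marble", step one produces "abe"; step two turns that into "abeabeabe".
(Check on "bqkhcyh": → "qhy" → "qhyqhyqhy" ✓)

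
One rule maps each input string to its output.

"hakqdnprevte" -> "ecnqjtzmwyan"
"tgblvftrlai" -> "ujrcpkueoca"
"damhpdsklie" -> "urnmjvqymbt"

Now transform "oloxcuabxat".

Each output is the input with this applied: move the last 3 characters to the front (rotate right by 3), then shift every letter 9 places forward in the alphabet (wrapping around).
Applying both steps to "oloxcuabxat": "xatoloxcuab", then "gjcxuxgldjk".

gjcxuxgldjk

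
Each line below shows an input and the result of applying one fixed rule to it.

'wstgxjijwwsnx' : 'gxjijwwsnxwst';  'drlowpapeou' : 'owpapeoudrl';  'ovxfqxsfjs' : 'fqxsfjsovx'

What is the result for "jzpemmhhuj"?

What's happening: move the first 3 characters to the end (rotate left by 3).
"jzpemmhhuj" → "emmhhujjzp".

emmhhujjzp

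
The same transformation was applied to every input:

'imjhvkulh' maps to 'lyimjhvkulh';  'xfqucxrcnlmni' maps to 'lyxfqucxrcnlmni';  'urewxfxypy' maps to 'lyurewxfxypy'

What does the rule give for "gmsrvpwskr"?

lygmsrvpwskr

Rule — prepend "ly".
So "gmsrvpwskr" becomes "lygmsrvpwskr".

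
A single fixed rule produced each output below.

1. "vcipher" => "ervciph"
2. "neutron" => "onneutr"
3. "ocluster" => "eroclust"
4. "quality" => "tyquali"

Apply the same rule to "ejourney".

eyejourn

The pattern: move the last 2 characters to the front (rotate right by 2).
For "ejourney" the result is "eyejourn".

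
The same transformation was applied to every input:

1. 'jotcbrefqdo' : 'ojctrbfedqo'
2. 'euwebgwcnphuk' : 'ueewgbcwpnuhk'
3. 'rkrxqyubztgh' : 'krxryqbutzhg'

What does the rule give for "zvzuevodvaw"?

The transformation: swap each adjacent pair of characters (1↔2, 3↔4, ...).
On "zvzuevodvaw" that produces "vzuzvedoavw".

vzuzvedoavw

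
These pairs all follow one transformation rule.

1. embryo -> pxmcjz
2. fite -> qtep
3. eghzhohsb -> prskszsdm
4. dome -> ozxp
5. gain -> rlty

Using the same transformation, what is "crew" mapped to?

Rule — shift every letter 11 places forward in the alphabet (wrapping around).
On "crew" that produces "ncph".

ncph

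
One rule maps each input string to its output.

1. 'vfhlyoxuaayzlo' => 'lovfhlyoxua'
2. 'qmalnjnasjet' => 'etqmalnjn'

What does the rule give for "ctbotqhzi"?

Rule — move the last 2 characters to the front (rotate right by 2), then delete the last 3 characters.
Applying both steps to "ctbotqhzi": "zictbotqh", then "zictbo".

zictbo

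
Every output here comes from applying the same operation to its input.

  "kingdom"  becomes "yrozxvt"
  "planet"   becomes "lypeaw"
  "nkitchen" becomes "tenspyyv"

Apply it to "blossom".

Looking at the pairs, the operation is to shift every letter 11 places forward in the alphabet (wrapping around), then move the first 2 characters to the end (rotate left by 2).
"blossom" → "mwzddzx" → "zddzxmw".
(Check on "nkitchen": → "yvtenspy" → "tenspyyv" ✓)

zddzxmw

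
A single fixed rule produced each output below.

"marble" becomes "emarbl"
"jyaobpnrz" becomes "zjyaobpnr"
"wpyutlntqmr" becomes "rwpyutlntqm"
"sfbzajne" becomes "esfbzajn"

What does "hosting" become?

ghostin

Each output is the input with this applied: move the last character to the front.
Applying that to "hosting" gives "ghostin".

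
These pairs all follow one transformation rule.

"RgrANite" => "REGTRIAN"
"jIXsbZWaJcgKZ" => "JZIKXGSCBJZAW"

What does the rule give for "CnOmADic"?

CCNIODMA

In each case the input is transformed by: take characters alternately from the front and the back (1st, last, 2nd, 2nd-last, ...), then convert every letter to uppercase.
For "CnOmADic" the result is "CCNIODMA".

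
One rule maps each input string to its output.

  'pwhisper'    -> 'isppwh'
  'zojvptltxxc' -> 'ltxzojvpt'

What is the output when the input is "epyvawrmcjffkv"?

Each output is the input with this applied: delete the last 2 characters, then move the last 3 characters to the front (rotate right by 3).
"epyvawrmcjffkv" → "jffepyvawrmc".

jffepyvawrmc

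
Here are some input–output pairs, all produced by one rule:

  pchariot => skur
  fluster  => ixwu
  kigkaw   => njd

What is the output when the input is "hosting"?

Each output is the input with this applied: keep every other character starting from the first (positions 1st, 3rd, 5th, ...), then shift every letter 3 places forward in the alphabet (wrapping around).
Applying both steps to "hosting": "hsig", then "kvlj".

kvlj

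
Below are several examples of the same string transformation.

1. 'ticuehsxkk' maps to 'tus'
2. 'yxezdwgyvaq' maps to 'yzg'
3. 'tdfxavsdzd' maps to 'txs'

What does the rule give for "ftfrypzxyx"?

Rule — delete the last 3 characters, then keep one character in every 3, starting at position 1 (positions 1st, 4th, 7th, ...).
Applying both steps to "ftfrypzxyx": "ftfrypz", then "frz".

frz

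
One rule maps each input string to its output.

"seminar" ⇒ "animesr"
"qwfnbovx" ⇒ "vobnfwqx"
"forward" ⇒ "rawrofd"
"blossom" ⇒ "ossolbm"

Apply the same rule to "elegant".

The transformation: move the last character to the front, then reverse the string.
On "elegant": the first step gives "telegan", and the second then gives "nagelet".

nagelet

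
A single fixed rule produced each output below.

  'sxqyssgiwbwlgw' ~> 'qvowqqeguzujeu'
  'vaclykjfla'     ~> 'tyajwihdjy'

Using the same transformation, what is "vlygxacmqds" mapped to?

Rule — shift every letter 2 places backward in the alphabet (wrapping around).
Doing the same to "vlygxacmqds": "tjwevyakobq".

tjwevyakobq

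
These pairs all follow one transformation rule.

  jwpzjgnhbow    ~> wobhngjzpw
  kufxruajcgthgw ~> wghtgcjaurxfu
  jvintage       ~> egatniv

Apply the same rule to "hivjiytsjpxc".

What's happening: delete the first character, then reverse the string.
So "hivjiytsjpxc" becomes "cxpjstyijvi".

cxpjstyijvi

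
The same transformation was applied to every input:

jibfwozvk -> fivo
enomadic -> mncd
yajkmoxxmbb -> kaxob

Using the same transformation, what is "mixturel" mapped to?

tilr

The rule is to keep every other character starting from the second (positions 2nd, 4th, 6th, ...), then swap each adjacent pair of characters (1↔2, 3↔4, ...).
Starting from "mixturel": after the first operation, "itrl"; after the second, "tilr".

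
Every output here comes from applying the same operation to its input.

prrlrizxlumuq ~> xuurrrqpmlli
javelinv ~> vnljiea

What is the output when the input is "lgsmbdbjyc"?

The transformation: sort the characters into reverse alphabetical order, then delete the first character.
For "lgsmbdbjyc", step one produces "ysmljgdcbb"; step two turns that into "smljgdcbb".

smljgdcbb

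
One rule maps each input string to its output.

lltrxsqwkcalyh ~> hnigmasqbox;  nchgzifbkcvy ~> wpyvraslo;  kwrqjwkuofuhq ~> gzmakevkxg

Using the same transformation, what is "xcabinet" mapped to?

ryduj

The rule is to delete the first 3 characters, then shift every letter 10 places backward in the alphabet (wrapping around).
Applying both steps to "xcabinet": "binet", then "ryduj".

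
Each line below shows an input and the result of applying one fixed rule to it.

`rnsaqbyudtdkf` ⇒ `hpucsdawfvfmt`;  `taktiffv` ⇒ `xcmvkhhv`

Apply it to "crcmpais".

What's happening: swap the first and last characters, then shift every letter 2 places forward in the alphabet (wrapping around).
Applying that to "crcmpais" gives "uteorcke".

uteorcke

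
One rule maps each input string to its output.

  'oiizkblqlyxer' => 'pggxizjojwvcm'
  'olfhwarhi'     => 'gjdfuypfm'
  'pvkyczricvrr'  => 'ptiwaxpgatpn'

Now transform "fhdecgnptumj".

hfbcaelnrskd

In each case the input is transformed by: swap the first and last characters, then shift every letter 2 places backward in the alphabet (wrapping around).
"fhdecgnptumj" → "jhdecgnptumf" → "hfbcaelnrskd".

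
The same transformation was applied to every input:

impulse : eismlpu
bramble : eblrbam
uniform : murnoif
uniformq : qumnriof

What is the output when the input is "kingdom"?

mkoidng

The pattern: reverse the string, then take characters alternately from the front and the back (1st, last, 2nd, 2nd-last, ...).
Working it through for "kingdom": intermediate "modgnik", final "mkoidng".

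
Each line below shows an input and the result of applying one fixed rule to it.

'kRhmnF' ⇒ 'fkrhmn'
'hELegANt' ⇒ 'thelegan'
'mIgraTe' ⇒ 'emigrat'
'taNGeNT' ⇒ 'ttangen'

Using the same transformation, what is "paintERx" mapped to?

The transformation: move the last character to the front, then convert every letter to lowercase.
On "paintERx": the first step gives "xpaintER", and the second then gives "xpainter".

xpainter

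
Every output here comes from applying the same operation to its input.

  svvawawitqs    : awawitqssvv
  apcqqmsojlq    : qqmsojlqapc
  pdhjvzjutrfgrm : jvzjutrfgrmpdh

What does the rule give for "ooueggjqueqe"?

eggjqueqeoou

What's happening: move the first 3 characters to the end (rotate left by 3).
For "ooueggjqueqe" the result is "eggjqueqeoou".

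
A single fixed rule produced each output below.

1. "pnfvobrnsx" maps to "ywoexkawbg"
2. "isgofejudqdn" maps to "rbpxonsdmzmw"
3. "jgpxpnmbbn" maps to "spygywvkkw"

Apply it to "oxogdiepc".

In each case the input is transformed by: shift every letter 9 places forward in the alphabet (wrapping around).
Applying that to "oxogdiepc" gives "xgxpmrnyl".

xgxpmrnyl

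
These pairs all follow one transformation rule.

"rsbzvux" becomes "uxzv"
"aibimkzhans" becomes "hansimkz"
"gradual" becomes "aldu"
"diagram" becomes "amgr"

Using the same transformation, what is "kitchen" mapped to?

ench

Rule — delete the first 3 characters, then swap the front and back halves of the string.
Working it through for "kitchen": intermediate "chen", final "ench".
(Check on "diagram": → "gram" → "amgr" ✓)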